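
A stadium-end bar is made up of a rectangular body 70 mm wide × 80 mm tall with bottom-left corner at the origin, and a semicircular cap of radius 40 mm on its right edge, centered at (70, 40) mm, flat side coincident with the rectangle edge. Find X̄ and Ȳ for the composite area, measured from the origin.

X̄ = 51.10 mm, Ȳ = 40.00 mm

Part | A | x̄ᵢ | ȳᵢ | A·x̄ᵢ | A·ȳᵢ
rectangular body | 5600.00 | 35.00 | 40.00 | 196000.00 | 224000.00
semicircular end | 2513.27 | 86.98 | 40.00 | 218595.86 | 100530.96
Σ | 8113.27 |  |  | 414595.86 | 324530.96
X̄ = 414595.86 / 8113.27 = 51.10 mm
Ȳ = 324530.96 / 8113.27 = 40.00 mm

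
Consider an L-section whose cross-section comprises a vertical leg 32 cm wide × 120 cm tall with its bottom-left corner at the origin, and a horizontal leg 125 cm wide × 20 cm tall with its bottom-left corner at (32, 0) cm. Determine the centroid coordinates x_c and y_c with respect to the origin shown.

Part | A | x̄ᵢ | ȳᵢ | A·x̄ᵢ | A·ȳᵢ
vertical leg | 3840.00 | 16.00 | 60.00 | 61440.00 | 230400.00
horizontal leg | 2500.00 | 94.50 | 10.00 | 236250.00 | 25000.00
Σ | 6340.00 |  |  | 297690.00 | 255400.00
x_c = 297690.00 / 6340.00 = 46.95 cm
y_c = 255400.00 / 6340.00 = 40.28 cm

x_c = 46.95 cm, y_c = 40.28 cm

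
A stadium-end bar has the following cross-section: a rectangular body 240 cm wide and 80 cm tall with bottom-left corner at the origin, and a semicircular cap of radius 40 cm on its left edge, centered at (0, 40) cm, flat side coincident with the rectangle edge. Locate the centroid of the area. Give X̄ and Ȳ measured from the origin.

X̄ = 104.15 cm, Ȳ = 40.00 cm

rectangular body: A = 240 × 80 = 19200.00, centroid at (120.00, 40.00).
semicircular end: A = ½π·40² = 2513.27, centroid at (-16.98, 40.00).
ΣA = 21713.27 cm², ΣAX̄ = 2261333.33 cm³, ΣAȲ = 868530.96 cm³.
X̄ = 2261333.33/21713.27 = 104.15 cm; Ȳ = 868530.96/21713.27 = 40.00 cm.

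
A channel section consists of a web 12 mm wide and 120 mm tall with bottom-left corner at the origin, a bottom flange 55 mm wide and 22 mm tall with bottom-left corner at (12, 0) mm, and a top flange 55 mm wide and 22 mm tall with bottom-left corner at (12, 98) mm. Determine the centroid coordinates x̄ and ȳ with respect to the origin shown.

x̄ = 27.00 mm, ȳ = 60.00 mm

web: A = 12 × 120 = 1440.00, centroid at (6.00, 60.00).
bottom flange: A = 55 × 22 = 1210.00, centroid at (39.50, 11.00).
top flange: A = 55 × 22 = 1210.00, centroid at (39.50, 109.00).
ΣA = 3860.00 mm²
ΣAx̄ = (1440.00)(6.00) + (1210.00)(39.50) + (1210.00)(39.50) = 104230.00 mm³
ΣAȳ = (1440.00)(60.00) + (1210.00)(11.00) + (1210.00)(109.00) = 231600.00 mm³
x̄ = 104230.00 / 3860.00 = 27.00 mm
ȳ = 231600.00 / 3860.00 = 60.00 mm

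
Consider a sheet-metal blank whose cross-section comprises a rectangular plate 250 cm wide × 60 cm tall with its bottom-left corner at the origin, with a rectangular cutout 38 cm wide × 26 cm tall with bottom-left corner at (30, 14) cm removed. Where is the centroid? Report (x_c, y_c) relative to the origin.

Part | A | x̄ᵢ | ȳᵢ | A·x̄ᵢ | A·ȳᵢ
plate | 15000.00 | 125.00 | 30.00 | 1875000.00 | 450000.00
hole | -988.00 | 49.00 | 27.00 | -48412.00 | -26676.00
Σ | 14012.00 |  |  | 1826588.00 | 423324.00
x_c = 1826588.00 / 14012.00 = 130.36 cm
y_c = 423324.00 / 14012.00 = 30.21 cm

x_c = 130.36 cm, y_c = 30.21 cm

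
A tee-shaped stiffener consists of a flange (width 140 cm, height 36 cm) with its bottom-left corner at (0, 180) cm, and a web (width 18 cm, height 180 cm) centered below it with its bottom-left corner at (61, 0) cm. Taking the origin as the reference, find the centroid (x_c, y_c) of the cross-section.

web: A = 18 × 180 = 3240.00, centroid at (70.00, 90.00).
flange: A = 140 × 36 = 5040.00, centroid at (70.00, 198.00).
ΣA = 8280.00 cm²
ΣAx_c = (3240.00)(70.00) + (5040.00)(70.00) = 579600.00 cm³
ΣAy_c = (3240.00)(90.00) + (5040.00)(198.00) = 1289520.00 cm³
x_c = 579600.00 / 8280.00 = 70.00 cm
y_c = 1289520.00 / 8280.00 = 155.74 cm

x_c = 70.00 cm, y_c = 155.74 cm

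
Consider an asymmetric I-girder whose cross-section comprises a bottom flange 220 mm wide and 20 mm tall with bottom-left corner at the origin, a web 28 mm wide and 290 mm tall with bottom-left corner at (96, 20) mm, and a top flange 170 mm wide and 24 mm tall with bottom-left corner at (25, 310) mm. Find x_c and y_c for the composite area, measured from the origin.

bottom flange: A = 220 × 20 = 4400.00, centroid at (110.00, 10.00).
web: A = 28 × 290 = 8120.00, centroid at (110.00, 165.00).
top flange: A = 170 × 24 = 4080.00, centroid at (110.00, 322.00).
ΣA = 16600.00 mm²
ΣAx_c = (4400.00)(110.00) + (8120.00)(110.00) + (4080.00)(110.00) = 1826000.00 mm³
ΣAy_c = (4400.00)(10.00) + (8120.00)(165.00) + (4080.00)(322.00) = 2697560.00 mm³
x_c = 1826000.00 / 16600.00 = 110.00 mm
y_c = 2697560.00 / 16600.00 = 162.50 mm

x_c = 110.00 mm, y_c = 162.50 mm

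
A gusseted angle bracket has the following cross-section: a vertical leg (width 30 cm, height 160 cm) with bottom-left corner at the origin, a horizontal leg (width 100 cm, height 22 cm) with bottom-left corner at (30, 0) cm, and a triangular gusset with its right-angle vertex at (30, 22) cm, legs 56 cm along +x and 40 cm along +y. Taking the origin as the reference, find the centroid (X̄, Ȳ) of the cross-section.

X̄ = 37.25 cm, Ȳ = 55.14 cm

vertical leg: A = 30 × 160 = 4800.00, centroid at (15.00, 80.00).
horizontal leg: A = 100 × 22 = 2200.00, centroid at (80.00, 11.00).
gusset: A = ½·56·40 = 1120.00, centroid at (48.67, 35.33).
ΣA = 8120.00 cm², ΣAX̄ = 302506.67 cm³, ΣAȲ = 447773.33 cm³.
X̄ = 302506.67/8120.00 = 37.25 cm; Ȳ = 447773.33/8120.00 = 55.14 cm.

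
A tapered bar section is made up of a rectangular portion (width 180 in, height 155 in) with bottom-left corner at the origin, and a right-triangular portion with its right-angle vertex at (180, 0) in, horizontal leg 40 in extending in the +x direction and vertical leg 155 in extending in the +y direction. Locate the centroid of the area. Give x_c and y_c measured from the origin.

Part | A | x̄ᵢ | ȳᵢ | A·x̄ᵢ | A·ȳᵢ
rectangular portion | 27900.00 | 90.00 | 77.50 | 2511000.00 | 2162250.00
triangular portion | 3100.00 | 193.33 | 51.67 | 599333.33 | 160166.67
Σ | 31000.00 |  |  | 3110333.33 | 2322416.67
x_c = 3110333.33 / 31000.00 = 100.33 in
y_c = 2322416.67 / 31000.00 = 74.92 in

x_c = 100.33 in, y_c = 74.92 in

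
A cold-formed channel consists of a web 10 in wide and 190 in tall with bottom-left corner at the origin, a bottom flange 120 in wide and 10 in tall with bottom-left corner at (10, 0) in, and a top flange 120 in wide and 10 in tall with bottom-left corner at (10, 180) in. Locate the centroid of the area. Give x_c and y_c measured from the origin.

web: A = 10 × 190 = 1900.00, centroid at (5.00, 95.00).
bottom flange: A = 120 × 10 = 1200.00, centroid at (70.00, 5.00).
top flange: A = 120 × 10 = 1200.00, centroid at (70.00, 185.00).
ΣA = 4300.00 in², ΣAx_c = 177500.00 in³, ΣAy_c = 408500.00 in³.
x_c = 177500.00/4300.00 = 41.28 in; y_c = 408500.00/4300.00 = 95.00 in.

x_c = 41.28 in, y_c = 95.00 in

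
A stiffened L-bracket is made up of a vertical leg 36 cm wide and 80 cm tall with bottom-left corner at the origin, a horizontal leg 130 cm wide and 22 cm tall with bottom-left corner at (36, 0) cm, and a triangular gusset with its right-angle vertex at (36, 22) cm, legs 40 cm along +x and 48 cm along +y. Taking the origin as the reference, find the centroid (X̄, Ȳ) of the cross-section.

vertical leg: A = 36 × 80 = 2880.00, centroid at (18.00, 40.00).
horizontal leg: A = 130 × 22 = 2860.00, centroid at (101.00, 11.00).
gusset: A = ½·40·48 = 960.00, centroid at (49.33, 38.00).
ΣA = 6700.00 cm²
ΣAX̄ = (2880.00)(18.00) + (2860.00)(101.00) + (960.00)(49.33) = 388060.00 cm³
ΣAȲ = (2880.00)(40.00) + (2860.00)(11.00) + (960.00)(38.00) = 183140.00 cm³
X̄ = 388060.00 / 6700.00 = 57.92 cm
Ȳ = 183140.00 / 6700.00 = 27.33 cm

X̄ = 57.92 cm, Ȳ = 27.33 cm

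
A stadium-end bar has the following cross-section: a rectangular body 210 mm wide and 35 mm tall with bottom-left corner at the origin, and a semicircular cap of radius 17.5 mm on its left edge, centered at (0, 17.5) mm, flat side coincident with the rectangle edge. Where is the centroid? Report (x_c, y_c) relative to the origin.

x_c = 98.09 mm, y_c = 17.50 mm

rectangular body: A = 210 × 35 = 7350.00, centroid at (105.00, 17.50).
semicircular end: A = ½π·17.5² = 481.06, centroid at (-7.43, 17.50).
ΣA = 7831.06 mm², ΣAx_c = 768177.08 mm³, ΣAy_c = 137043.49 mm³.
x_c = 768177.08/7831.06 = 98.09 mm; y_c = 137043.49/7831.06 = 17.50 mm.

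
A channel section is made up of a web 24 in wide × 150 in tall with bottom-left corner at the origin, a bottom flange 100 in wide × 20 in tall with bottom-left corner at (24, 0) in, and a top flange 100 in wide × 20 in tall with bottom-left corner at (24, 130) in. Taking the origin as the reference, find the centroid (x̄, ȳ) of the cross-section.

Part | A | x̄ᵢ | ȳᵢ | A·x̄ᵢ | A·ȳᵢ
web | 3600.00 | 12.00 | 75.00 | 43200.00 | 270000.00
bottom flange | 2000.00 | 74.00 | 10.00 | 148000.00 | 20000.00
top flange | 2000.00 | 74.00 | 140.00 | 148000.00 | 280000.00
Σ | 7600.00 |  |  | 339200.00 | 570000.00
x̄ = 339200.00 / 7600.00 = 44.63 in
ȳ = 570000.00 / 7600.00 = 75.00 in

x̄ = 44.63 in, ȳ = 75.00 in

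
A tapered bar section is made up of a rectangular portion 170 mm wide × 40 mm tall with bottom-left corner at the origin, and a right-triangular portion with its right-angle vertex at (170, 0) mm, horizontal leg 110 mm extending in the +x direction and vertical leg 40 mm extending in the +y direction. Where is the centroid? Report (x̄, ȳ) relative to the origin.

rectangular portion: A = 170 × 40 = 6800.00, centroid at (85.00, 20.00).
triangular portion: A = ½·110·40 = 2200.00, centroid at (206.67, 13.33).
ΣA = 9000.00 mm²
ΣAx̄ = (6800.00)(85.00) + (2200.00)(206.67) = 1032666.67 mm³
ΣAȳ = (6800.00)(20.00) + (2200.00)(13.33) = 165333.33 mm³
x̄ = 1032666.67 / 9000.00 = 114.74 mm
ȳ = 165333.33 / 9000.00 = 18.37 mm

x̄ = 114.74 mm, ȳ = 18.37 mm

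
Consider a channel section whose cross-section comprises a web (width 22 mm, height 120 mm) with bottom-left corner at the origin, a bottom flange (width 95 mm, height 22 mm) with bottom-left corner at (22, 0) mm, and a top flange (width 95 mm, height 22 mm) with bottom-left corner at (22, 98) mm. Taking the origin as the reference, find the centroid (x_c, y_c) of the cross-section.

Part | A | x̄ᵢ | ȳᵢ | A·x̄ᵢ | A·ȳᵢ
web | 2640.00 | 11.00 | 60.00 | 29040.00 | 158400.00
bottom flange | 2090.00 | 69.50 | 11.00 | 145255.00 | 22990.00
top flange | 2090.00 | 69.50 | 109.00 | 145255.00 | 227810.00
Σ | 6820.00 |  |  | 319550.00 | 409200.00
x_c = 319550.00 / 6820.00 = 46.85 mm
y_c = 409200.00 / 6820.00 = 60.00 mm

x_c = 46.85 mm, y_c = 60.00 mm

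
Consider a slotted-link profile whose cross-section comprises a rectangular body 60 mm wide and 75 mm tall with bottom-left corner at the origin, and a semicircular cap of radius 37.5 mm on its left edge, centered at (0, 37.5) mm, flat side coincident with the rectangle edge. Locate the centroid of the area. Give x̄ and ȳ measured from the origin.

x̄ = 14.88 mm, ȳ = 37.50 mm

rectangular body: A = 60 × 75 = 4500.00, centroid at (30.00, 37.50).
semicircular end: A = ½π·37.5² = 2208.93, centroid at (-15.92, 37.50).
ΣA = 6708.93 mm², ΣAx̄ = 99843.75 mm³, ΣAȳ = 251584.96 mm³.
x̄ = 99843.75/6708.93 = 14.88 mm; ȳ = 251584.96/6708.93 = 37.50 mm.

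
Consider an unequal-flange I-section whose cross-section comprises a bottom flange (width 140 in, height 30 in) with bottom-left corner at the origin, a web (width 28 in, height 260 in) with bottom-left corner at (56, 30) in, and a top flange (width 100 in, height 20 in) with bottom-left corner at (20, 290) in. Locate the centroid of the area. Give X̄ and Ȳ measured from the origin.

bottom flange: A = 140 × 30 = 4200.00, centroid at (70.00, 15.00).
web: A = 28 × 260 = 7280.00, centroid at (70.00, 160.00).
top flange: A = 100 × 20 = 2000.00, centroid at (70.00, 300.00).
ΣA = 13480.00 in², ΣAX̄ = 943600.00 in³, ΣAȲ = 1827800.00 in³.
X̄ = 943600.00/13480.00 = 70.00 in; Ȳ = 1827800.00/13480.00 = 135.59 in.

X̄ = 70.00 in, Ȳ = 135.59 in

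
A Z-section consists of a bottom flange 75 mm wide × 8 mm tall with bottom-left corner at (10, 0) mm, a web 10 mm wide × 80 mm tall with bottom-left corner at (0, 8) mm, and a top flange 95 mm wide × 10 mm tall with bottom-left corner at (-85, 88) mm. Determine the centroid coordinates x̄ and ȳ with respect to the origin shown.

Part | A | x̄ᵢ | ȳᵢ | A·x̄ᵢ | A·ȳᵢ
bottom flange | 600.00 | 47.50 | 4.00 | 28500.00 | 2400.00
web | 800.00 | 5.00 | 48.00 | 4000.00 | 38400.00
top flange | 950.00 | -37.50 | 93.00 | -35625.00 | 88350.00
Σ | 2350.00 |  |  | -3125.00 | 129150.00
x̄ = -3125.00 / 2350.00 = -1.33 mm
ȳ = 129150.00 / 2350.00 = 54.96 mm

x̄ = -1.33 mm, ȳ = 54.96 mm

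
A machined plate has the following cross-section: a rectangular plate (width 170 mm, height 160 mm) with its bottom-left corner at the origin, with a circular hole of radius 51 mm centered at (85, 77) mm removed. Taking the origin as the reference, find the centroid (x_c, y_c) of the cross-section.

x_c = 85.00 mm, y_c = 81.29 mm

Part | A | x̄ᵢ | ȳᵢ | A·x̄ᵢ | A·ȳᵢ
plate | 27200.00 | 85.00 | 80.00 | 2312000.00 | 2176000.00
hole | -8171.28 | 85.00 | 77.00 | -694559.01 | -629188.75
Σ | 19028.72 |  |  | 1617440.99 | 1546811.25
x_c = 1617440.99 / 19028.72 = 85.00 mm
y_c = 1546811.25 / 19028.72 = 81.29 mm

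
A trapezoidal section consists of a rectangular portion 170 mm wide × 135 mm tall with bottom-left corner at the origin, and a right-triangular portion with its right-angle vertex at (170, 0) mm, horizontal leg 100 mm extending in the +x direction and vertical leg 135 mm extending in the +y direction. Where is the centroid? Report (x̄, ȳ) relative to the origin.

x̄ = 111.89 mm, ȳ = 62.39 mm

Part | A | x̄ᵢ | ȳᵢ | A·x̄ᵢ | A·ȳᵢ
rectangular portion | 22950.00 | 85.00 | 67.50 | 1950750.00 | 1549125.00
triangular portion | 6750.00 | 203.33 | 45.00 | 1372500.00 | 303750.00
Σ | 29700.00 |  |  | 3323250.00 | 1852875.00
x̄ = 3323250.00 / 29700.00 = 111.89 mm
ȳ = 1852875.00 / 29700.00 = 62.39 mm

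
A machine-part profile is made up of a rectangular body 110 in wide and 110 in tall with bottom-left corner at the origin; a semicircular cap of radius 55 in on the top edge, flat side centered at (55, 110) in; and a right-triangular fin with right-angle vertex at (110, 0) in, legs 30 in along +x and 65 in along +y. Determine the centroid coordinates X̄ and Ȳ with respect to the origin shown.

rectangular body: A = 110 × 110 = 12100.00, centroid at (55.00, 55.00).
semicircular top: A = ½π·55² = 4751.66, centroid at (55.00, 133.34).
triangular fin: A = ½·30·65 = 975.00, centroid at (120.00, 21.67).
ΣA = 17826.66 in²
ΣAX̄ = (12100.00)(55.00) + (4751.66)(55.00) + (975.00)(120.00) = 1043841.24 in³
ΣAȲ = (12100.00)(55.00) + (4751.66)(133.34) + (975.00)(21.67) = 1320224.14 in³
X̄ = 1043841.24 / 17826.66 = 58.56 in
Ȳ = 1320224.14 / 17826.66 = 74.06 in

X̄ = 58.56 in, Ȳ = 74.06 in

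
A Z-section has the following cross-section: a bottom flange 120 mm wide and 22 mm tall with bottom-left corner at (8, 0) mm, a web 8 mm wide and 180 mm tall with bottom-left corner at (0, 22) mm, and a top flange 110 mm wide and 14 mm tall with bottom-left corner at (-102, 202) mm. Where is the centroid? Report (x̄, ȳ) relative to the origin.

x̄ = 20.09 mm, ȳ = 91.14 mm

bottom flange: A = 120 × 22 = 2640.00, centroid at (68.00, 11.00).
web: A = 8 × 180 = 1440.00, centroid at (4.00, 112.00).
top flange: A = 110 × 14 = 1540.00, centroid at (-47.00, 209.00).
ΣA = 5620.00 mm²
ΣAx̄ = (2640.00)(68.00) + (1440.00)(4.00) + (1540.00)(-47.00) = 112900.00 mm³
ΣAȳ = (2640.00)(11.00) + (1440.00)(112.00) + (1540.00)(209.00) = 512180.00 mm³
x̄ = 112900.00 / 5620.00 = 20.09 mm
ȳ = 512180.00 / 5620.00 = 91.14 mm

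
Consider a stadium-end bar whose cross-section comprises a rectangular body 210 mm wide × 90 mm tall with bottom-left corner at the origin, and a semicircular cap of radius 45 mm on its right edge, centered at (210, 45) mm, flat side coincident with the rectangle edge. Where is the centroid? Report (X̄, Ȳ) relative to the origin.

X̄ = 122.88 mm, Ȳ = 45.00 mm

Part | A | x̄ᵢ | ȳᵢ | A·x̄ᵢ | A·ȳᵢ
rectangular body | 18900.00 | 105.00 | 45.00 | 1984500.00 | 850500.00
semicircular end | 3180.86 | 229.10 | 45.00 | 728731.14 | 143138.82
Σ | 22080.86 |  |  | 2713231.14 | 993638.82
X̄ = 2713231.14 / 22080.86 = 122.88 mm
Ȳ = 993638.82 / 22080.86 = 45.00 mm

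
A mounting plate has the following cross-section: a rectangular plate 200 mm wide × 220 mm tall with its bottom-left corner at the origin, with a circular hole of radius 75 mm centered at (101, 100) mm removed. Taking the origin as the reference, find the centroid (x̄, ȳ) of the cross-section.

x̄ = 99.33 mm, ȳ = 116.71 mm

plate: A = 200 × 220 = 44000.00, centroid at (100.00, 110.00).
hole: A = −π·75² = -17671.46, centroid at (101.00, 100.00).
ΣA = 26328.54 mm²
ΣAx̄ = (44000.00)(100.00) + (-17671.46)(101.00) = 2615182.67 mm³
ΣAȳ = (44000.00)(110.00) + (-17671.46)(100.00) = 3072854.13 mm³
x̄ = 2615182.67 / 26328.54 = 99.33 mm
ȳ = 3072854.13 / 26328.54 = 116.71 mm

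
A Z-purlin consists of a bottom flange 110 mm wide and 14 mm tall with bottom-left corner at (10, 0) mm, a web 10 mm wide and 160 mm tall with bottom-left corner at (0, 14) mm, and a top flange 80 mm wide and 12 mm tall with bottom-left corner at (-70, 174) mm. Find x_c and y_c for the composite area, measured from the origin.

x_c = 19.34 mm, y_c = 81.46 mm

bottom flange: A = 110 × 14 = 1540.00, centroid at (65.00, 7.00).
web: A = 10 × 160 = 1600.00, centroid at (5.00, 94.00).
top flange: A = 80 × 12 = 960.00, centroid at (-30.00, 180.00).
ΣA = 4100.00 mm², ΣAx_c = 79300.00 mm³, ΣAy_c = 333980.00 mm³.
x_c = 79300.00/4100.00 = 19.34 mm; y_c = 333980.00/4100.00 = 81.46 mm.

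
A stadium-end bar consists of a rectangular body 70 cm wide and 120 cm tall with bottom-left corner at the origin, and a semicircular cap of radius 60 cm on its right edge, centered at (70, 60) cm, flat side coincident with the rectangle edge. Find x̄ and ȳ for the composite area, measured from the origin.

rectangular body: A = 70 × 120 = 8400.00, centroid at (35.00, 60.00).
semicircular end: A = ½π·60² = 5654.87, centroid at (95.46, 60.00).
ΣA = 14054.87 cm²
ΣAx̄ = (8400.00)(35.00) + (5654.87)(95.46) = 833840.67 cm³
ΣAȳ = (8400.00)(60.00) + (5654.87)(60.00) = 843292.01 cm³
x̄ = 833840.67 / 14054.87 = 59.33 cm
ȳ = 843292.01 / 14054.87 = 60.00 cm

x̄ = 59.33 cm, ȳ = 60.00 cm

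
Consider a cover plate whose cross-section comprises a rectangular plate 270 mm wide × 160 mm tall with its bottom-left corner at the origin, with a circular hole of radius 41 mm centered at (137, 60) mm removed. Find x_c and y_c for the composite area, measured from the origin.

x_c = 134.72 mm, y_c = 82.79 mm

plate: A = 270 × 160 = 43200.00, centroid at (135.00, 80.00).
hole: A = −π·41² = -5281.02, centroid at (137.00, 60.00).
ΣA = 37918.98 mm²
ΣAx_c = (43200.00)(135.00) + (-5281.02)(137.00) = 5108500.64 mm³
ΣAy_c = (43200.00)(80.00) + (-5281.02)(60.00) = 3139138.96 mm³
x_c = 5108500.64 / 37918.98 = 134.72 mm
y_c = 3139138.96 / 37918.98 = 82.79 mm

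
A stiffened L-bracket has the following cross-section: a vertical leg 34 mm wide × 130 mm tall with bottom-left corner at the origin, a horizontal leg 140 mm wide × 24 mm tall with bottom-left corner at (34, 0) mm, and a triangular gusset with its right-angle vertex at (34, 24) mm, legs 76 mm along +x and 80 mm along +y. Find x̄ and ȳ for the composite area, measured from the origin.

x̄ = 55.91 mm, ȳ = 44.51 mm

vertical leg: A = 34 × 130 = 4420.00, centroid at (17.00, 65.00).
horizontal leg: A = 140 × 24 = 3360.00, centroid at (104.00, 12.00).
gusset: A = ½·76·80 = 3040.00, centroid at (59.33, 50.67).
ΣA = 10820.00 mm², ΣAx̄ = 604953.33 mm³, ΣAȳ = 481646.67 mm³.
x̄ = 604953.33/10820.00 = 55.91 mm; ȳ = 481646.67/10820.00 = 44.51 mm.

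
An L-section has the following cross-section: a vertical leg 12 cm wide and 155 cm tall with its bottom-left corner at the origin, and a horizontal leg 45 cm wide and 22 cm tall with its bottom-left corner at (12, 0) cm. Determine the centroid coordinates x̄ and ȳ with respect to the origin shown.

vertical leg: A = 12 × 155 = 1860.00, centroid at (6.00, 77.50).
horizontal leg: A = 45 × 22 = 990.00, centroid at (34.50, 11.00).
ΣA = 2850.00 cm², ΣAx̄ = 45315.00 cm³, ΣAȳ = 155040.00 cm³.
x̄ = 45315.00/2850.00 = 15.90 cm; ȳ = 155040.00/2850.00 = 54.40 cm.

x̄ = 15.90 cm, ȳ = 54.40 cm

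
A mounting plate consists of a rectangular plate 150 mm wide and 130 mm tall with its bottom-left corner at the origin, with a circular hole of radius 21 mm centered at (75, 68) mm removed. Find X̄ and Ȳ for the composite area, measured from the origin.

X̄ = 75.00 mm, Ȳ = 64.77 mm

Part | A | x̄ᵢ | ȳᵢ | A·x̄ᵢ | A·ȳᵢ
plate | 19500.00 | 75.00 | 65.00 | 1462500.00 | 1267500.00
hole | -1385.44 | 75.00 | 68.00 | -103908.18 | -94210.08
Σ | 18114.56 |  |  | 1358591.82 | 1173289.92
X̄ = 1358591.82 / 18114.56 = 75.00 mm
Ȳ = 1173289.92 / 18114.56 = 64.77 mm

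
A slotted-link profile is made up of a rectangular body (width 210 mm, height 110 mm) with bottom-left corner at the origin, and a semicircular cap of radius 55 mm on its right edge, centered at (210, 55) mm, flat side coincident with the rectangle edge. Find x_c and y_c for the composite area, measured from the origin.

Part | A | x̄ᵢ | ȳᵢ | A·x̄ᵢ | A·ȳᵢ
rectangular body | 23100.00 | 105.00 | 55.00 | 2425500.00 | 1270500.00
semicircular end | 4751.66 | 233.34 | 55.00 | 1108765.03 | 261341.24
Σ | 27851.66 |  |  | 3534265.03 | 1531841.24
x_c = 3534265.03 / 27851.66 = 126.90 mm
y_c = 1531841.24 / 27851.66 = 55.00 mm

x_c = 126.90 mm, y_c = 55.00 mm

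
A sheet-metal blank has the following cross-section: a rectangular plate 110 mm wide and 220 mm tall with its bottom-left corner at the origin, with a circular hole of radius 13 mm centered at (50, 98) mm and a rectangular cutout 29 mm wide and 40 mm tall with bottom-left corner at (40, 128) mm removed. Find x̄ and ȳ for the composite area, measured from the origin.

Part | A | x̄ᵢ | ȳᵢ | A·x̄ᵢ | A·ȳᵢ
plate | 24200.00 | 55.00 | 110.00 | 1331000.00 | 2662000.00
hole 1 | -530.93 | 50.00 | 98.00 | -26546.46 | -52031.06
hole 2 | -1160.00 | 54.50 | 148.00 | -63220.00 | -171680.00
Σ | 22509.07 |  |  | 1241233.54 | 2438288.94
x̄ = 1241233.54 / 22509.07 = 55.14 mm
ȳ = 2438288.94 / 22509.07 = 108.32 mm

x̄ = 55.14 mm, ȳ = 108.32 mm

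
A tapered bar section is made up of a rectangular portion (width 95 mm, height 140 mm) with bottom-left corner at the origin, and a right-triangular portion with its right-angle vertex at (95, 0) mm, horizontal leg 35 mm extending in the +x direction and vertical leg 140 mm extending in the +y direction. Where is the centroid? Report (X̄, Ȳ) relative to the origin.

X̄ = 56.70 mm, Ȳ = 66.37 mm

Part | A | x̄ᵢ | ȳᵢ | A·x̄ᵢ | A·ȳᵢ
rectangular portion | 13300.00 | 47.50 | 70.00 | 631750.00 | 931000.00
triangular portion | 2450.00 | 106.67 | 46.67 | 261333.33 | 114333.33
Σ | 15750.00 |  |  | 893083.33 | 1045333.33
X̄ = 893083.33 / 15750.00 = 56.70 mm
Ȳ = 1045333.33 / 15750.00 = 66.37 mm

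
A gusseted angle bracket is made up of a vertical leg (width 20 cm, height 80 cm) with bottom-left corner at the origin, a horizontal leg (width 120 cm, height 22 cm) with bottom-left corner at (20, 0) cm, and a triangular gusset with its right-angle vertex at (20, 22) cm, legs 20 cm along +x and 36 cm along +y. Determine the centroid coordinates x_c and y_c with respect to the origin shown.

vertical leg: A = 20 × 80 = 1600.00, centroid at (10.00, 40.00).
horizontal leg: A = 120 × 22 = 2640.00, centroid at (80.00, 11.00).
gusset: A = ½·20·36 = 360.00, centroid at (26.67, 34.00).
ΣA = 4600.00 cm²
ΣAx_c = (1600.00)(10.00) + (2640.00)(80.00) + (360.00)(26.67) = 236800.00 cm³
ΣAy_c = (1600.00)(40.00) + (2640.00)(11.00) + (360.00)(34.00) = 105280.00 cm³
x_c = 236800.00 / 4600.00 = 51.48 cm
y_c = 105280.00 / 4600.00 = 22.89 cm

x_c = 51.48 cm, y_c = 22.89 cm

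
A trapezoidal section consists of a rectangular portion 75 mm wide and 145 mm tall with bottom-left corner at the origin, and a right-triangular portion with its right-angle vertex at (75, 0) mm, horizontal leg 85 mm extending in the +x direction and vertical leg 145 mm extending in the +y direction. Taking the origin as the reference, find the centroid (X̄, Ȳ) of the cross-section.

X̄ = 61.31 mm, Ȳ = 63.76 mm

rectangular portion: A = 75 × 145 = 10875.00, centroid at (37.50, 72.50).
triangular portion: A = ½·85·145 = 6162.50, centroid at (103.33, 48.33).
ΣA = 17037.50 mm², ΣAX̄ = 1044604.17 mm³, ΣAȲ = 1086291.67 mm³.
X̄ = 1044604.17/17037.50 = 61.31 mm; Ȳ = 1086291.67/17037.50 = 63.76 mm.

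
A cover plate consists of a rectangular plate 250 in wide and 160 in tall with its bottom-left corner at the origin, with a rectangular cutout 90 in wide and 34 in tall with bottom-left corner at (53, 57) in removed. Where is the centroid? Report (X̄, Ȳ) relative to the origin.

X̄ = 127.24 in, Ȳ = 80.50 in

plate: A = 250 × 160 = 40000.00, centroid at (125.00, 80.00).
hole: A = −(90 × 34) = -3060.00, centroid at (98.00, 74.00).
ΣA = 36940.00 in², ΣAX̄ = 4700120.00 in³, ΣAȲ = 2973560.00 in³.
X̄ = 4700120.00/36940.00 = 127.24 in; Ȳ = 2973560.00/36940.00 = 80.50 in.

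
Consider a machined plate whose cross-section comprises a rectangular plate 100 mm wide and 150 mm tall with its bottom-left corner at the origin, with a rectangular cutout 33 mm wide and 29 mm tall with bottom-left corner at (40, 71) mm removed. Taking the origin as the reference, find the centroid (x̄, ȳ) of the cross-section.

x̄ = 49.56 mm, ȳ = 74.28 mm

Part | A | x̄ᵢ | ȳᵢ | A·x̄ᵢ | A·ȳᵢ
plate | 15000.00 | 50.00 | 75.00 | 750000.00 | 1125000.00
hole | -957.00 | 56.50 | 85.50 | -54070.50 | -81823.50
Σ | 14043.00 |  |  | 695929.50 | 1043176.50
x̄ = 695929.50 / 14043.00 = 49.56 mm
ȳ = 1043176.50 / 14043.00 = 74.28 mm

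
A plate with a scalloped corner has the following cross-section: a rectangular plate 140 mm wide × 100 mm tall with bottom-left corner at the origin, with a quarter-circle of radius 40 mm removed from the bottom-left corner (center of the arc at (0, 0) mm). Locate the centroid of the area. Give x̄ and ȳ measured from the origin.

x̄ = 75.23 mm, ȳ = 53.26 mm

Part | A | x̄ᵢ | ȳᵢ | A·x̄ᵢ | A·ȳᵢ
plate | 14000.00 | 70.00 | 50.00 | 980000.00 | 700000.00
removed quarter-circle | -1256.64 | 16.98 | 16.98 | -21333.33 | -21333.33
Σ | 12743.36 |  |  | 958666.67 | 678666.67
x̄ = 958666.67 / 12743.36 = 75.23 mm
ȳ = 678666.67 / 12743.36 = 53.26 mm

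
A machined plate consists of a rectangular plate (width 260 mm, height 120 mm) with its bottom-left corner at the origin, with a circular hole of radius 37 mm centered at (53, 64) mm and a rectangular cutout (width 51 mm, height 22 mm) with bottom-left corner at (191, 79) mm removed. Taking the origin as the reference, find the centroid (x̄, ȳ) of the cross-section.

plate: A = 260 × 120 = 31200.00, centroid at (130.00, 60.00).
hole 1: A = −π·37² = -4300.84, centroid at (53.00, 64.00).
hole 2: A = −(51 × 22) = -1122.00, centroid at (216.50, 90.00).
ΣA = 25777.16 mm²
ΣAx̄ = (31200.00)(130.00) + (-4300.84)(53.00) + (-1122.00)(216.50) = 3585142.46 mm³
ΣAȳ = (31200.00)(60.00) + (-4300.84)(64.00) + (-1122.00)(90.00) = 1495766.22 mm³
x̄ = 3585142.46 / 25777.16 = 139.08 mm
ȳ = 1495766.22 / 25777.16 = 58.03 mm

x̄ = 139.08 mm, ȳ = 58.03 mm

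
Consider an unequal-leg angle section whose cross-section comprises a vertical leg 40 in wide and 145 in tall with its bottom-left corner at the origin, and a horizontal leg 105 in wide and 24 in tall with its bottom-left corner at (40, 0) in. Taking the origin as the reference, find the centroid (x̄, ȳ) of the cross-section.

Part | A | x̄ᵢ | ȳᵢ | A·x̄ᵢ | A·ȳᵢ
vertical leg | 5800.00 | 20.00 | 72.50 | 116000.00 | 420500.00
horizontal leg | 2520.00 | 92.50 | 12.00 | 233100.00 | 30240.00
Σ | 8320.00 |  |  | 349100.00 | 450740.00
x̄ = 349100.00 / 8320.00 = 41.96 in
ȳ = 450740.00 / 8320.00 = 54.18 in

x̄ = 41.96 in, ȳ = 54.18 in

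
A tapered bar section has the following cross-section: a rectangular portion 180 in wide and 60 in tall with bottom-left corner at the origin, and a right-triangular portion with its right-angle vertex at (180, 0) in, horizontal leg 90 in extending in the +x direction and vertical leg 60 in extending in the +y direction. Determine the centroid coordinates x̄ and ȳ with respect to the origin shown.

x̄ = 114.00 in, ȳ = 28.00 in

rectangular portion: A = 180 × 60 = 10800.00, centroid at (90.00, 30.00).
triangular portion: A = ½·90·60 = 2700.00, centroid at (210.00, 20.00).
ΣA = 13500.00 in², ΣAx̄ = 1539000.00 in³, ΣAȳ = 378000.00 in³.
x̄ = 1539000.00/13500.00 = 114.00 in; ȳ = 378000.00/13500.00 = 28.00 in.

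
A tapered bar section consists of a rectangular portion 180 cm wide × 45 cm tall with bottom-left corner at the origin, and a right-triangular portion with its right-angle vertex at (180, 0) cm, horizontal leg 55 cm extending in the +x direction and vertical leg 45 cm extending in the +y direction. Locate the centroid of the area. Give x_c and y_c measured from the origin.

Part | A | x̄ᵢ | ȳᵢ | A·x̄ᵢ | A·ȳᵢ
rectangular portion | 8100.00 | 90.00 | 22.50 | 729000.00 | 182250.00
triangular portion | 1237.50 | 198.33 | 15.00 | 245437.50 | 18562.50
Σ | 9337.50 |  |  | 974437.50 | 200812.50
x_c = 974437.50 / 9337.50 = 104.36 cm
y_c = 200812.50 / 9337.50 = 21.51 cm

x_c = 104.36 cm, y_c = 21.51 cm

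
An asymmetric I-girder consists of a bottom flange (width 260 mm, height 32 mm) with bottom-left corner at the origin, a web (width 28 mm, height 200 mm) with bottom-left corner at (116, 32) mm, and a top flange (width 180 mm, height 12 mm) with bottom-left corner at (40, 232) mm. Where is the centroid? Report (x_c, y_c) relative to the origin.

bottom flange: A = 260 × 32 = 8320.00, centroid at (130.00, 16.00).
web: A = 28 × 200 = 5600.00, centroid at (130.00, 132.00).
top flange: A = 180 × 12 = 2160.00, centroid at (130.00, 238.00).
ΣA = 16080.00 mm², ΣAx_c = 2090400.00 mm³, ΣAy_c = 1386400.00 mm³.
x_c = 2090400.00/16080.00 = 130.00 mm; y_c = 1386400.00/16080.00 = 86.22 mm.

x_c = 130.00 mm, y_c = 86.22 mm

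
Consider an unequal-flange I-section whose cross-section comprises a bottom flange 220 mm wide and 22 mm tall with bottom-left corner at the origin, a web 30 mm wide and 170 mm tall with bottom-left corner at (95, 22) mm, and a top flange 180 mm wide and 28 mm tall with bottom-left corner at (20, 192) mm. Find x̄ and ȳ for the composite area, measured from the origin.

x̄ = 110.00 mm, ȳ = 109.29 mm

bottom flange: A = 220 × 22 = 4840.00, centroid at (110.00, 11.00).
web: A = 30 × 170 = 5100.00, centroid at (110.00, 107.00).
top flange: A = 180 × 28 = 5040.00, centroid at (110.00, 206.00).
ΣA = 14980.00 mm², ΣAx̄ = 1647800.00 mm³, ΣAȳ = 1637180.00 mm³.
x̄ = 1647800.00/14980.00 = 110.00 mm; ȳ = 1637180.00/14980.00 = 109.29 mm.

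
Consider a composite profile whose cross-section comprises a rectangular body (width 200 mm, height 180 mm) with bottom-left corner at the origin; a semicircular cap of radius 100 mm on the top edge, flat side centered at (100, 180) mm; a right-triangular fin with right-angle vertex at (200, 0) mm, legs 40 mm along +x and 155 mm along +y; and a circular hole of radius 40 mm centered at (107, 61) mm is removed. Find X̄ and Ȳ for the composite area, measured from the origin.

Part | A | x̄ᵢ | ȳᵢ | A·x̄ᵢ | A·ȳᵢ
rectangular body | 36000.00 | 100.00 | 90.00 | 3600000.00 | 3240000.00
semicircular top | 15707.96 | 100.00 | 222.44 | 1570796.33 | 3494100.05
triangular fin | 3100.00 | 213.33 | 51.67 | 661333.33 | 160166.67
hole | -5026.55 | 107.00 | 61.00 | -537840.66 | -306619.44
Σ | 49781.42 |  |  | 5294289.00 | 6587647.28
X̄ = 5294289.00 / 49781.42 = 106.35 mm
Ȳ = 6587647.28 / 49781.42 = 132.33 mm

X̄ = 106.35 mm, Ȳ = 132.33 mm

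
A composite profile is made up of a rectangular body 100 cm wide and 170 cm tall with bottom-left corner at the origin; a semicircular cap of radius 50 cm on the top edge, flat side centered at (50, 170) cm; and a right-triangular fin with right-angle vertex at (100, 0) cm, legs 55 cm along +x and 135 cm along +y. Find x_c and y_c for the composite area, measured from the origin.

x_c = 60.30 cm, y_c = 95.90 cm

Part | A | x̄ᵢ | ȳᵢ | A·x̄ᵢ | A·ȳᵢ
rectangular body | 17000.00 | 50.00 | 85.00 | 850000.00 | 1445000.00
semicircular top | 3926.99 | 50.00 | 191.22 | 196349.54 | 750921.77
triangular fin | 3712.50 | 118.33 | 45.00 | 439312.50 | 167062.50
Σ | 24639.49 |  |  | 1485662.04 | 2362984.27
x_c = 1485662.04 / 24639.49 = 60.30 cm
y_c = 2362984.27 / 24639.49 = 95.90 cm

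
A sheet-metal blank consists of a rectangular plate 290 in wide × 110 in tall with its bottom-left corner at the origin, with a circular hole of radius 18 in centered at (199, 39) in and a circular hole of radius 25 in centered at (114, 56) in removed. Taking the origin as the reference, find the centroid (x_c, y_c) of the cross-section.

x_c = 145.20 in, y_c = 55.50 in

plate: A = 290 × 110 = 31900.00, centroid at (145.00, 55.00).
hole 1: A = −π·18² = -1017.88, centroid at (199.00, 39.00).
hole 2: A = −π·25² = -1963.50, centroid at (114.00, 56.00).
ΣA = 28918.63 in²
ΣAx_c = (31900.00)(145.00) + (-1017.88)(199.00) + (-1963.50)(114.00) = 4199104.20 in³
ΣAy_c = (31900.00)(55.00) + (-1017.88)(39.00) + (-1963.50)(56.00) = 1604847.09 in³
x_c = 4199104.20 / 28918.63 = 145.20 in
y_c = 1604847.09 / 28918.63 = 55.50 in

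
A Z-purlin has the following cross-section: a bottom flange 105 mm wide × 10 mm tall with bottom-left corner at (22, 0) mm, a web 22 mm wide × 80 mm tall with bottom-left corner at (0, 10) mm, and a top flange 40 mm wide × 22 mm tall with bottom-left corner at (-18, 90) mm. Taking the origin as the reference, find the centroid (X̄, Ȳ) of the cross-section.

X̄ = 26.92 mm, Ȳ = 49.36 mm

Part | A | x̄ᵢ | ȳᵢ | A·x̄ᵢ | A·ȳᵢ
bottom flange | 1050.00 | 74.50 | 5.00 | 78225.00 | 5250.00
web | 1760.00 | 11.00 | 50.00 | 19360.00 | 88000.00
top flange | 880.00 | 2.00 | 101.00 | 1760.00 | 88880.00
Σ | 3690.00 |  |  | 99345.00 | 182130.00
X̄ = 99345.00 / 3690.00 = 26.92 mm
Ȳ = 182130.00 / 3690.00 = 49.36 mm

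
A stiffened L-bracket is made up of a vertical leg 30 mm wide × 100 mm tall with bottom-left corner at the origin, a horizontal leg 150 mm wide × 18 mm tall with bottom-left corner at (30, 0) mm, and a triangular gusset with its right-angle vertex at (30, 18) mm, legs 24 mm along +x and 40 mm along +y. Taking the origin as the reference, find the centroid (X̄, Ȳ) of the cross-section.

vertical leg: A = 30 × 100 = 3000.00, centroid at (15.00, 50.00).
horizontal leg: A = 150 × 18 = 2700.00, centroid at (105.00, 9.00).
gusset: A = ½·24·40 = 480.00, centroid at (38.00, 31.33).
ΣA = 6180.00 mm², ΣAX̄ = 346740.00 mm³, ΣAȲ = 189340.00 mm³.
X̄ = 346740.00/6180.00 = 56.11 mm; Ȳ = 189340.00/6180.00 = 30.64 mm.

X̄ = 56.11 mm, Ȳ = 30.64 mm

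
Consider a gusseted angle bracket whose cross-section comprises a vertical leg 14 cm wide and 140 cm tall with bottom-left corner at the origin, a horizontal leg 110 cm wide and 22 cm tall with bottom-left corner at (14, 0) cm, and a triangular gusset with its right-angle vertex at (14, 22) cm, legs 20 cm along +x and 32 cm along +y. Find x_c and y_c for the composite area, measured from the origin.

vertical leg: A = 14 × 140 = 1960.00, centroid at (7.00, 70.00).
horizontal leg: A = 110 × 22 = 2420.00, centroid at (69.00, 11.00).
gusset: A = ½·20·32 = 320.00, centroid at (20.67, 32.67).
ΣA = 4700.00 cm², ΣAx_c = 187313.33 cm³, ΣAy_c = 174273.33 cm³.
x_c = 187313.33/4700.00 = 39.85 cm; y_c = 174273.33/4700.00 = 37.08 cm.

x_c = 39.85 cm, y_c = 37.08 cm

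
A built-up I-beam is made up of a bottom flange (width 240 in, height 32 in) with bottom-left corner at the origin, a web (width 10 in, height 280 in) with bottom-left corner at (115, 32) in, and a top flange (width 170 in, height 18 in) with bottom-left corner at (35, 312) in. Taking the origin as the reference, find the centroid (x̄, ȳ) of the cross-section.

x̄ = 120.00 in, ȳ = 117.19 in

Part | A | x̄ᵢ | ȳᵢ | A·x̄ᵢ | A·ȳᵢ
bottom flange | 7680.00 | 120.00 | 16.00 | 921600.00 | 122880.00
web | 2800.00 | 120.00 | 172.00 | 336000.00 | 481600.00
top flange | 3060.00 | 120.00 | 321.00 | 367200.00 | 982260.00
Σ | 13540.00 |  |  | 1624800.00 | 1586740.00
x̄ = 1624800.00 / 13540.00 = 120.00 in
ȳ = 1586740.00 / 13540.00 = 117.19 in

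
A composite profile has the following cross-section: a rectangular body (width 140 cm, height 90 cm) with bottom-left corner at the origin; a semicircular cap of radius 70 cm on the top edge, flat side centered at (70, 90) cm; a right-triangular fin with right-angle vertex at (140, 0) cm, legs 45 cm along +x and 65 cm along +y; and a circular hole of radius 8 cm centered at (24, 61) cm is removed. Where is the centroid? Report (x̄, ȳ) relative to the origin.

rectangular body: A = 140 × 90 = 12600.00, centroid at (70.00, 45.00).
semicircular top: A = ½π·70² = 7696.90, centroid at (70.00, 119.71).
triangular fin: A = ½·45·65 = 1462.50, centroid at (155.00, 21.67).
hole: A = −π·8² = -201.06, centroid at (24.00, 61.00).
ΣA = 21558.34 cm², ΣAx̄ = 1642645.15 cm³, ΣAȳ = 1507810.57 cm³.
x̄ = 1642645.15/21558.34 = 76.20 cm; ȳ = 1507810.57/21558.34 = 69.94 cm.

x̄ = 76.20 cm, ȳ = 69.94 cm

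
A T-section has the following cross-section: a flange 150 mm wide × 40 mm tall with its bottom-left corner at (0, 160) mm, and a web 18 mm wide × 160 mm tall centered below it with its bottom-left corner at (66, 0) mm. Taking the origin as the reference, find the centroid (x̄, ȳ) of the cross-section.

Part | A | x̄ᵢ | ȳᵢ | A·x̄ᵢ | A·ȳᵢ
web | 2880.00 | 75.00 | 80.00 | 216000.00 | 230400.00
flange | 6000.00 | 75.00 | 180.00 | 450000.00 | 1080000.00
Σ | 8880.00 |  |  | 666000.00 | 1310400.00
x̄ = 666000.00 / 8880.00 = 75.00 mm
ȳ = 1310400.00 / 8880.00 = 147.57 mm

x̄ = 75.00 mm, ȳ = 147.57 mm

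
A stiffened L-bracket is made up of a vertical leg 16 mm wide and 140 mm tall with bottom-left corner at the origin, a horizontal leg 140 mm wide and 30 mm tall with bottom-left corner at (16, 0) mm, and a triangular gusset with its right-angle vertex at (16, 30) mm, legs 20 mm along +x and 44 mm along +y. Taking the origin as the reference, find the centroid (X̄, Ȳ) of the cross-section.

vertical leg: A = 16 × 140 = 2240.00, centroid at (8.00, 70.00).
horizontal leg: A = 140 × 30 = 4200.00, centroid at (86.00, 15.00).
gusset: A = ½·20·44 = 440.00, centroid at (22.67, 44.67).
ΣA = 6880.00 mm², ΣAX̄ = 389093.33 mm³, ΣAȲ = 239453.33 mm³.
X̄ = 389093.33/6880.00 = 56.55 mm; Ȳ = 239453.33/6880.00 = 34.80 mm.

X̄ = 56.55 mm, Ȳ = 34.80 mm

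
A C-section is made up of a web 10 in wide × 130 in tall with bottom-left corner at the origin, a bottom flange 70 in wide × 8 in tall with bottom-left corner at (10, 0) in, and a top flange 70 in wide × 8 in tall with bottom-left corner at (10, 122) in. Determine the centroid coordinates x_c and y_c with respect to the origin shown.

web: A = 10 × 130 = 1300.00, centroid at (5.00, 65.00).
bottom flange: A = 70 × 8 = 560.00, centroid at (45.00, 4.00).
top flange: A = 70 × 8 = 560.00, centroid at (45.00, 126.00).
ΣA = 2420.00 in², ΣAx_c = 56900.00 in³, ΣAy_c = 157300.00 in³.
x_c = 56900.00/2420.00 = 23.51 in; y_c = 157300.00/2420.00 = 65.00 in.

x_c = 23.51 in, y_c = 65.00 in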